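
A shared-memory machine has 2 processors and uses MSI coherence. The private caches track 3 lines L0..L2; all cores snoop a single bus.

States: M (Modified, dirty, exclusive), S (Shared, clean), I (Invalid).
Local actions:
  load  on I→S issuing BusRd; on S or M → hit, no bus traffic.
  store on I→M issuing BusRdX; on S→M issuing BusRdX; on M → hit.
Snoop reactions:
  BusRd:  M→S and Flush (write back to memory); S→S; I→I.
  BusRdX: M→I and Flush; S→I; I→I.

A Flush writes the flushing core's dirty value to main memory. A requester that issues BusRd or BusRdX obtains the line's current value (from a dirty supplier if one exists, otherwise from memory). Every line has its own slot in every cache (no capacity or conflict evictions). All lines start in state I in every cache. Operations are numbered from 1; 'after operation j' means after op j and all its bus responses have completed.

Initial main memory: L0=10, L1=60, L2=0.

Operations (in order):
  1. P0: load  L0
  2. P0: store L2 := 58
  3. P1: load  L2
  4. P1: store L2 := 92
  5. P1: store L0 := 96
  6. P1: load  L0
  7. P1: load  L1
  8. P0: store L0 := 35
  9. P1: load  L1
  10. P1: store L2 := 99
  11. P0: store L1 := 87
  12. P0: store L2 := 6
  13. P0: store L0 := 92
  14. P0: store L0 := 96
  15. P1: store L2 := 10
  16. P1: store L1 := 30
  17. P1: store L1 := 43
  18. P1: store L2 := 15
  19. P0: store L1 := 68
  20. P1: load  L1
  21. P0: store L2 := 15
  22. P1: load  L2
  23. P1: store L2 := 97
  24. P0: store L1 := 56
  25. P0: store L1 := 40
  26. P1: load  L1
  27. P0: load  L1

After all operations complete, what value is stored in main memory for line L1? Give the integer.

[1] P0: load  L0 | P0:S(10), P1:I | bus: BusRd
[2] P0: store L2 := 58 | P0:M(58), P1:I | bus: BusRdX
[3] P1: load  L2 | P0:S(58), P1:S(58) | bus: BusRd,Flush
[4] P1: store L2 := 92 | P0:I, P1:M(92) | bus: BusRdX
[5] P1: store L0 := 96 | P0:I, P1:M(96) | bus: BusRdX
[6] P1: load  L0 | P0:I, P1:M(96) | bus: none
[7] P1: load  L1 | P0:I, P1:S(60) | bus: BusRd
[8] P0: store L0 := 35 | P0:M(35), P1:I | bus: BusRdX,Flush
[9] P1: load  L1 | P0:I, P1:S(60) | bus: none
[10] P1: store L2 := 99 | P0:I, P1:M(99) | bus: none
[11] P0: store L1 := 87 | P0:M(87), P1:I | bus: BusRdX
[12] P0: store L2 := 6 | P0:M(6), P1:I | bus: BusRdX,Flush
[13] P0: store L0 := 92 | P0:M(92), P1:I | bus: none
[14] P0: store L0 := 96 | P0:M(96), P1:I | bus: none
[15] P1: store L2 := 10 | P0:I, P1:M(10) | bus: BusRdX,Flush
[16] P1: store L1 := 30 | P0:I, P1:M(30) | bus: BusRdX,Flush
[17] P1: store L1 := 43 | P0:I, P1:M(43) | bus: none
[18] P1: store L2 := 15 | P0:I, P1:M(15) | bus: none
[19] P0: store L1 := 68 | P0:M(68), P1:I | bus: BusRdX,Flush
[20] P1: load  L1 | P0:S(68), P1:S(68) | bus: BusRd,Flush
[21] P0: store L2 := 15 | P0:M(15), P1:I | bus: BusRdX,Flush
[22] P1: load  L2 | P0:S(15), P1:S(15) | bus: BusRd,Flush
[23] P1: store L2 := 97 | P0:I, P1:M(97) | bus: BusRdX
[24] P0: store L1 := 56 | P0:M(56), P1:I | bus: BusRdX
[25] P0: store L1 := 40 | P0:M(40), P1:I | bus: none
[26] P1: load  L1 | P0:S(40), P1:S(40) | bus: BusRd,Flush
[27] P0: load  L1 | P0:S(40), P1:S(40) | bus: none

memory[L1] = 40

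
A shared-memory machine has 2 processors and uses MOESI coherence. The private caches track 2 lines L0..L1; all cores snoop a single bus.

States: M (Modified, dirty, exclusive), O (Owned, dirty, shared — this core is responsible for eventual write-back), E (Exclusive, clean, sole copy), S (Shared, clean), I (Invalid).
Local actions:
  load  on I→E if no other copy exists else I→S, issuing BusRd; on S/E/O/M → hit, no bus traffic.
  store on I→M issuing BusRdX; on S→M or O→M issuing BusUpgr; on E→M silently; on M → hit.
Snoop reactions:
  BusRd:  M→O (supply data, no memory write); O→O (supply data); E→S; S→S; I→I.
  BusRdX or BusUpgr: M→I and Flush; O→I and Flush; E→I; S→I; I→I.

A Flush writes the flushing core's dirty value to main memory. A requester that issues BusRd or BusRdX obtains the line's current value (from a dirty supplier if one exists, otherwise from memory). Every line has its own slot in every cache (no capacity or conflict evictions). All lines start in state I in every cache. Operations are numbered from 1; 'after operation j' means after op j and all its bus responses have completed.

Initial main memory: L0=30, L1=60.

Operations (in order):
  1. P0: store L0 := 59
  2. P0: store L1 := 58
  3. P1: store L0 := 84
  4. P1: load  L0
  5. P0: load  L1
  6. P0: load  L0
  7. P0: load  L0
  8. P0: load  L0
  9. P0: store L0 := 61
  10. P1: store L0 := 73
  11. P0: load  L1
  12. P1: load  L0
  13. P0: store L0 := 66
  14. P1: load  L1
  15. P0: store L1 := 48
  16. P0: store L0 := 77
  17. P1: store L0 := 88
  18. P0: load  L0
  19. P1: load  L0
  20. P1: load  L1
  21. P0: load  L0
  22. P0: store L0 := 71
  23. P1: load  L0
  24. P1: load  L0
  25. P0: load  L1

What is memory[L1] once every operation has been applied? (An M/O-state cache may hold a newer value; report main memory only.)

memory[L1] = 60

1. P0: store L0 := 59  bus=[BusRdX]  L0: P0=M P1=I  mem[L0]=30
2. P0: store L1 := 58  bus=[BusRdX]  L1: P0=M P1=I  mem[L1]=60
3. P1: store L0 := 84  bus=[BusRdX,Flush]  L0: P0=I P1=M  mem[L0]=59
4. P1: load  L0  bus=[-]  L0: P0=I P1=M  mem[L0]=59
5. P0: load  L1  bus=[-]  L1: P0=M P1=I  mem[L1]=60
6. P0: load  L0  bus=[BusRd]  L0: P0=S P1=O  mem[L0]=59
7. P0: load  L0  bus=[-]  L0: P0=S P1=O  mem[L0]=59
8. P0: load  L0  bus=[-]  L0: P0=S P1=O  mem[L0]=59
9. P0: store L0 := 61  bus=[BusUpgr,Flush]  L0: P0=M P1=I  mem[L0]=84
10. P1: store L0 := 73  bus=[BusRdX,Flush]  L0: P0=I P1=M  mem[L0]=61
11. P0: load  L1  bus=[-]  L1: P0=M P1=I  mem[L1]=60
12. P1: load  L0  bus=[-]  L0: P0=I P1=M  mem[L0]=61
13. P0: store L0 := 66  bus=[BusRdX,Flush]  L0: P0=M P1=I  mem[L0]=73
14. P1: load  L1  bus=[BusRd]  L1: P0=O P1=S  mem[L1]=60
15. P0: store L1 := 48  bus=[BusUpgr]  L1: P0=M P1=I  mem[L1]=60
16. P0: store L0 := 77  bus=[-]  L0: P0=M P1=I  mem[L0]=73
17. P1: store L0 := 88  bus=[BusRdX,Flush]  L0: P0=I P1=M  mem[L0]=77
18. P0: load  L0  bus=[BusRd]  L0: P0=S P1=O  mem[L0]=77
19. P1: load  L0  bus=[-]  L0: P0=S P1=O  mem[L0]=77
20. P1: load  L1  bus=[BusRd]  L1: P0=O P1=S  mem[L1]=60
21. P0: load  L0  bus=[-]  L0: P0=S P1=O  mem[L0]=77
22. P0: store L0 := 71  bus=[BusUpgr,Flush]  L0: P0=M P1=I  mem[L0]=88
23. P1: load  L0  bus=[BusRd]  L0: P0=O P1=S  mem[L0]=88
24. P1: load  L0  bus=[-]  L0: P0=O P1=S  mem[L0]=88
25. P0: load  L1  bus=[-]  L1: P0=O P1=S  mem[L1]=60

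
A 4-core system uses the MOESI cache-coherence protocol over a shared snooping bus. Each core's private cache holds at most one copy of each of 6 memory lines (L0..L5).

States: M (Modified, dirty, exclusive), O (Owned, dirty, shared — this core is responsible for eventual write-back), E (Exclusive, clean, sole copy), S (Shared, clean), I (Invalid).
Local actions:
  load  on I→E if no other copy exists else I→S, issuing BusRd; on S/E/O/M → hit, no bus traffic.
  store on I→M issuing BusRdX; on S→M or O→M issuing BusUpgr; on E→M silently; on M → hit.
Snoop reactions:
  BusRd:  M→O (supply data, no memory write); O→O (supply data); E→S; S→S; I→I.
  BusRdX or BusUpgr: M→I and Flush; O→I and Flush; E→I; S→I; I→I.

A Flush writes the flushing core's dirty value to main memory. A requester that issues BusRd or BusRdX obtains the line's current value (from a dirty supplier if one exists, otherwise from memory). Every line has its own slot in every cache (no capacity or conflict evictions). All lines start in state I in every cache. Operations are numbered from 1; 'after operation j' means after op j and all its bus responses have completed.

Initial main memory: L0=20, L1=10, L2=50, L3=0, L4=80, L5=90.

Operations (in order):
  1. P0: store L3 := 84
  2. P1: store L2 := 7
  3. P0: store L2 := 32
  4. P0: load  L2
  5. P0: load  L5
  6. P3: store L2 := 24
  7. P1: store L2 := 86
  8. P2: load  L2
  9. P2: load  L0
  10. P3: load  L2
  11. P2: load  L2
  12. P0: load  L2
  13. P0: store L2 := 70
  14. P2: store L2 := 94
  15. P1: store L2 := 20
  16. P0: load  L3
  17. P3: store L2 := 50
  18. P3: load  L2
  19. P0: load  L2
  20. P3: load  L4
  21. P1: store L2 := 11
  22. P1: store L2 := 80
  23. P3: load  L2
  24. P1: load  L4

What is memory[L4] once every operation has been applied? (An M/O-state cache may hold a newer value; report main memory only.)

memory[L4] = 80

1. P0: store L3 := 84  bus=[BusRdX]  L3: P0=M P1=I P2=I P3=I  mem[L3]=0
2. P1: store L2 := 7  bus=[BusRdX]  L2: P0=I P1=M P2=I P3=I  mem[L2]=50
3. P0: store L2 := 32  bus=[BusRdX,Flush]  L2: P0=M P1=I P2=I P3=I  mem[L2]=7
4. P0: load  L2  bus=[-]  L2: P0=M P1=I P2=I P3=I  mem[L2]=7
5. P0: load  L5  bus=[BusRd]  L5: P0=E P1=I P2=I P3=I  mem[L5]=90
6. P3: store L2 := 24  bus=[BusRdX,Flush]  L2: P0=I P1=I P2=I P3=M  mem[L2]=32
7. P1: store L2 := 86  bus=[BusRdX,Flush]  L2: P0=I P1=M P2=I P3=I  mem[L2]=24
8. P2: load  L2  bus=[BusRd]  L2: P0=I P1=O P2=S P3=I  mem[L2]=24
9. P2: load  L0  bus=[BusRd]  L0: P0=I P1=I P2=E P3=I  mem[L0]=20
10. P3: load  L2  bus=[BusRd]  L2: P0=I P1=O P2=S P3=S  mem[L2]=24
11. P2: load  L2  bus=[-]  L2: P0=I P1=O P2=S P3=S  mem[L2]=24
12. P0: load  L2  bus=[BusRd]  L2: P0=S P1=O P2=S P3=S  mem[L2]=24
13. P0: store L2 := 70  bus=[BusUpgr,Flush]  L2: P0=M P1=I P2=I P3=I  mem[L2]=86
14. P2: store L2 := 94  bus=[BusRdX,Flush]  L2: P0=I P1=I P2=M P3=I  mem[L2]=70
15. P1: store L2 := 20  bus=[BusRdX,Flush]  L2: P0=I P1=M P2=I P3=I  mem[L2]=94
16. P0: load  L3  bus=[-]  L3: P0=M P1=I P2=I P3=I  mem[L3]=0
17. P3: store L2 := 50  bus=[BusRdX,Flush]  L2: P0=I P1=I P2=I P3=M  mem[L2]=20
18. P3: load  L2  bus=[-]  L2: P0=I P1=I P2=I P3=M  mem[L2]=20
19. P0: load  L2  bus=[BusRd]  L2: P0=S P1=I P2=I P3=O  mem[L2]=20
20. P3: load  L4  bus=[BusRd]  L4: P0=I P1=I P2=I P3=E  mem[L4]=80
21. P1: store L2 := 11  bus=[BusRdX,Flush]  L2: P0=I P1=M P2=I P3=I  mem[L2]=50
22. P1: store L2 := 80  bus=[-]  L2: P0=I P1=M P2=I P3=I  mem[L2]=50
23. P3: load  L2  bus=[BusRd]  L2: P0=I P1=O P2=I P3=S  mem[L2]=50
24. P1: load  L4  bus=[BusRd]  L4: P0=I P1=S P2=I P3=S  mem[L4]=80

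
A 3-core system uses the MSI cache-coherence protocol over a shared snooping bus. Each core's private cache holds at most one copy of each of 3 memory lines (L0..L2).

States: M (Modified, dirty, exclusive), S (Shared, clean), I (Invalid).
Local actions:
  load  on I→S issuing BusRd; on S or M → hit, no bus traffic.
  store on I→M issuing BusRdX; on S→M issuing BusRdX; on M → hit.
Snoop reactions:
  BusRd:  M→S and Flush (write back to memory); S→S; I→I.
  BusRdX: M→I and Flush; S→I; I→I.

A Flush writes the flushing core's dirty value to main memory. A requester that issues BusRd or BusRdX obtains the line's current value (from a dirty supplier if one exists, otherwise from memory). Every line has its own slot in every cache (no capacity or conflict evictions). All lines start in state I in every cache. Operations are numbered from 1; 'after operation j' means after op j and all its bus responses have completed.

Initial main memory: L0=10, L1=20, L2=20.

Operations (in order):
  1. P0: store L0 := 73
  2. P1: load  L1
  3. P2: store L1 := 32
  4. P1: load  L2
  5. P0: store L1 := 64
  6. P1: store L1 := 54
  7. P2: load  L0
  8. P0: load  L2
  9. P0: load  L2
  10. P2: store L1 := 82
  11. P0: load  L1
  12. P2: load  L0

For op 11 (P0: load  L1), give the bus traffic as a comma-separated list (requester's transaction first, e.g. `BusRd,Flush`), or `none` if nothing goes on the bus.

  op1 P0: store L0 := 73 → M/I/I on L0; bus BusRdX; mem=10
  op2 P1: load  L1 → I/S/I on L1; bus BusRd; mem=20
  op3 P2: store L1 := 32 → I/I/M on L1; bus BusRdX; mem=20
  op4 P1: load  L2 → I/S/I on L2; bus BusRd; mem=20
  op5 P0: store L1 := 64 → M/I/I on L1; bus BusRdX Flush; mem=32
  op6 P1: store L1 := 54 → I/M/I on L1; bus BusRdX Flush; mem=64
  op7 P2: load  L0 → S/I/S on L0; bus BusRd Flush; mem=73
  op8 P0: load  L2 → S/S/I on L2; bus BusRd; mem=20
  op9 P0: load  L2 → S/S/I on L2; bus (none); mem=20
  op10 P2: store L1 := 82 → I/I/M on L1; bus BusRdX Flush; mem=54
  op11 P0: load  L1 → S/I/S on L1; bus BusRd Flush; mem=82
  op12 P2: load  L0 → S/I/S on L0; bus (none); mem=73

bus = BusRd,Flush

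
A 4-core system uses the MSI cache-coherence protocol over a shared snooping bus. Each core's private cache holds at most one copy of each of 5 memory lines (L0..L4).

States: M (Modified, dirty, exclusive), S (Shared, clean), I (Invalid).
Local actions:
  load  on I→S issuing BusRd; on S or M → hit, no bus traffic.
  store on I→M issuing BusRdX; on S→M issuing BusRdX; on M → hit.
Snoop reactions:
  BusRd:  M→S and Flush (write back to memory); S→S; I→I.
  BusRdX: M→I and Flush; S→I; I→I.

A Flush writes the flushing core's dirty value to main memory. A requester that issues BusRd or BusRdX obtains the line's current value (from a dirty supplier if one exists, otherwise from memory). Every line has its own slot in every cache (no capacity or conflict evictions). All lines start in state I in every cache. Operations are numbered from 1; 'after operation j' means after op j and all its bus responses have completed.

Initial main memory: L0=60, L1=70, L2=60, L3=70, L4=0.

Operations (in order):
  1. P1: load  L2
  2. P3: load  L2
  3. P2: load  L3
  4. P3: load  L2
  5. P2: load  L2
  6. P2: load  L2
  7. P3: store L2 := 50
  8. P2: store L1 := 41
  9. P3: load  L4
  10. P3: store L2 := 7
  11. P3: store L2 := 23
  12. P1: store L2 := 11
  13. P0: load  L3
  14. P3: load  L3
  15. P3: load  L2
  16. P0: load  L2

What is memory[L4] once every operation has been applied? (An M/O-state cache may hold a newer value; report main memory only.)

step 1: P1: load  L2  ⟶  ISII  (L2)  txn=BusRd  M[L2]=60
step 2: P3: load  L2  ⟶  ISIS  (L2)  txn=BusRd  M[L2]=60
step 3: P2: load  L3  ⟶  IISI  (L3)  txn=BusRd  M[L3]=70
step 4: P3: load  L2  ⟶  ISIS  (L2)  txn=∅  M[L2]=60
step 5: P2: load  L2  ⟶  ISSS  (L2)  txn=BusRd  M[L2]=60
step 6: P2: load  L2  ⟶  ISSS  (L2)  txn=∅  M[L2]=60
step 7: P3: store L2 := 50  ⟶  IIIM  (L2)  txn=BusRdX  M[L2]=60
step 8: P2: store L1 := 41  ⟶  IIMI  (L1)  txn=BusRdX  M[L1]=70
step 9: P3: load  L4  ⟶  IIIS  (L4)  txn=BusRd  M[L4]=0
step 10: P3: store L2 := 7  ⟶  IIIM  (L2)  txn=∅  M[L2]=60
step 11: P3: store L2 := 23  ⟶  IIIM  (L2)  txn=∅  M[L2]=60
step 12: P1: store L2 := 11  ⟶  IMII  (L2)  txn=BusRdX+Flush  M[L2]=23
step 13: P0: load  L3  ⟶  SISI  (L3)  txn=BusRd  M[L3]=70
step 14: P3: load  L3  ⟶  SISS  (L3)  txn=BusRd  M[L3]=70
step 15: P3: load  L2  ⟶  ISIS  (L2)  txn=BusRd+Flush  M[L2]=11
step 16: P0: load  L2  ⟶  SSIS  (L2)  txn=BusRd  M[L2]=11

memory[L4] = 0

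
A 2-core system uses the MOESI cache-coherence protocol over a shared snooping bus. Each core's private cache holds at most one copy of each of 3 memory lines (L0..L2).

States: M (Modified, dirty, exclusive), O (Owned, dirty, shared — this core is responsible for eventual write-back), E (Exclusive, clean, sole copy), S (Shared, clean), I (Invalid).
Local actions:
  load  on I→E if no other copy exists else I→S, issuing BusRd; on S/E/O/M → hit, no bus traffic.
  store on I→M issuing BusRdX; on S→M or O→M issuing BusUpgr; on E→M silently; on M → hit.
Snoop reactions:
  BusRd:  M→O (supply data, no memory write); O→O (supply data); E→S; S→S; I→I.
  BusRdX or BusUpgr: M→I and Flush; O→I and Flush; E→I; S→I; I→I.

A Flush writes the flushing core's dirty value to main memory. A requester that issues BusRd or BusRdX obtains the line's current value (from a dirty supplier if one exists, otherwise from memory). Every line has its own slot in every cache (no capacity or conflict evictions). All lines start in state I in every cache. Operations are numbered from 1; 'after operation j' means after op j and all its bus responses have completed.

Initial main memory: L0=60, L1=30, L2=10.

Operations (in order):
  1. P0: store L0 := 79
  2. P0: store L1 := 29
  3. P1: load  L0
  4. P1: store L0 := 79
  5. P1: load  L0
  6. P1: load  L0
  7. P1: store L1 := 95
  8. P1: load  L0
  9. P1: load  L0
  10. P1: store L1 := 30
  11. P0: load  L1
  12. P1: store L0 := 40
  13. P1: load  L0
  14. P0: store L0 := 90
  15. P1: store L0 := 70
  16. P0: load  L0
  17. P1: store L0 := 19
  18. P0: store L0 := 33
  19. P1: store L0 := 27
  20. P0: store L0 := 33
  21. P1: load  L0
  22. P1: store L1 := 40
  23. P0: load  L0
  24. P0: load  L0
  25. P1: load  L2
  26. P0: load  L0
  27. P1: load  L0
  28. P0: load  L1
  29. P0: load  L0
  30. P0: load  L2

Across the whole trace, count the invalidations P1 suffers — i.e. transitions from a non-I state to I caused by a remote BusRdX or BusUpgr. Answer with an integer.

1. P0: store L0 := 79  bus=[BusRdX]  L0: P0=M P1=I  mem[L0]=60
2. P0: store L1 := 29  bus=[BusRdX]  L1: P0=M P1=I  mem[L1]=30
3. P1: load  L0  bus=[BusRd]  L0: P0=O P1=S  mem[L0]=60
4. P1: store L0 := 79  bus=[BusUpgr,Flush]  L0: P0=I P1=M  mem[L0]=79
5. P1: load  L0  bus=[-]  L0: P0=I P1=M  mem[L0]=79
6. P1: load  L0  bus=[-]  L0: P0=I P1=M  mem[L0]=79
7. P1: store L1 := 95  bus=[BusRdX,Flush]  L1: P0=I P1=M  mem[L1]=29
8. P1: load  L0  bus=[-]  L0: P0=I P1=M  mem[L0]=79
9. P1: load  L0  bus=[-]  L0: P0=I P1=M  mem[L0]=79
10. P1: store L1 := 30  bus=[-]  L1: P0=I P1=M  mem[L1]=29
11. P0: load  L1  bus=[BusRd]  L1: P0=S P1=O  mem[L1]=29
12. P1: store L0 := 40  bus=[-]  L0: P0=I P1=M  mem[L0]=79
13. P1: load  L0  bus=[-]  L0: P0=I P1=M  mem[L0]=79
14. P0: store L0 := 90  bus=[BusRdX,Flush]  L0: P0=M P1=I  mem[L0]=40
15. P1: store L0 := 70  bus=[BusRdX,Flush]  L0: P0=I P1=M  mem[L0]=90
16. P0: load  L0  bus=[BusRd]  L0: P0=S P1=O  mem[L0]=90
17. P1: store L0 := 19  bus=[BusUpgr]  L0: P0=I P1=M  mem[L0]=90
18. P0: store L0 := 33  bus=[BusRdX,Flush]  L0: P0=M P1=I  mem[L0]=19
19. P1: store L0 := 27  bus=[BusRdX,Flush]  L0: P0=I P1=M  mem[L0]=33
20. P0: store L0 := 33  bus=[BusRdX,Flush]  L0: P0=M P1=I  mem[L0]=27
21. P1: load  L0  bus=[BusRd]  L0: P0=O P1=S  mem[L0]=27
22. P1: store L1 := 40  bus=[BusUpgr]  L1: P0=I P1=M  mem[L1]=29
23. P0: load  L0  bus=[-]  L0: P0=O P1=S  mem[L0]=27
24. P0: load  L0  bus=[-]  L0: P0=O P1=S  mem[L0]=27
25. P1: load  L2  bus=[BusRd]  L2: P0=I P1=E  mem[L2]=10
26. P0: load  L0  bus=[-]  L0: P0=O P1=S  mem[L0]=27
27. P1: load  L0  bus=[-]  L0: P0=O P1=S  mem[L0]=27
28. P0: load  L1  bus=[BusRd]  L1: P0=S P1=O  mem[L1]=29
29. P0: load  L0  bus=[-]  L0: P0=O P1=S  mem[L0]=27
30. P0: load  L2  bus=[BusRd]  L2: P0=S P1=S  mem[L2]=10

invalidations = 3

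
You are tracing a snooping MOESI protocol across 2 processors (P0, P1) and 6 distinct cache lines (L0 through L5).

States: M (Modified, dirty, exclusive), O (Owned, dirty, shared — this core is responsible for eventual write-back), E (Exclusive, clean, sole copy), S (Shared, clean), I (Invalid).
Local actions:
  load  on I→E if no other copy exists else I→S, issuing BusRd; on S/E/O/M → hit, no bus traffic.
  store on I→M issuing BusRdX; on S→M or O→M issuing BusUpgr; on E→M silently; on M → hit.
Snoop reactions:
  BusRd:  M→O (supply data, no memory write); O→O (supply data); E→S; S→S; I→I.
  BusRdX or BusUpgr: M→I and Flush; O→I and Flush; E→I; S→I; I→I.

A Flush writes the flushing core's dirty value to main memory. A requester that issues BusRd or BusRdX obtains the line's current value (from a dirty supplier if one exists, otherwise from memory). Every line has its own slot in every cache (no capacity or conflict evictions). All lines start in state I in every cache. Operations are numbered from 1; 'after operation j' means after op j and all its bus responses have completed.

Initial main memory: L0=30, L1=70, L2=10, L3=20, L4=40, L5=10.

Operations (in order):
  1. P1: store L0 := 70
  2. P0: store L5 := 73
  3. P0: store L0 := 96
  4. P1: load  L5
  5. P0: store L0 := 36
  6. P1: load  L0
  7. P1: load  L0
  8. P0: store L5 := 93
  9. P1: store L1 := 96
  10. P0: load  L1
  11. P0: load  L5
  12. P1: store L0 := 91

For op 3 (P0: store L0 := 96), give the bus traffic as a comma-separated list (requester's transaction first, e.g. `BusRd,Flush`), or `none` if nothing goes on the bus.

bus = BusRdX,Flush

step 1: P1: store L0 := 70  ⟶  IM  (L0)  txn=BusRdX  M[L0]=30
step 2: P0: store L5 := 73  ⟶  MI  (L5)  txn=BusRdX  M[L5]=10
step 3: P0: store L0 := 96  ⟶  MI  (L0)  txn=BusRdX+Flush  M[L0]=70
step 4: P1: load  L5  ⟶  OS  (L5)  txn=BusRd  M[L5]=10
step 5: P0: store L0 := 36  ⟶  MI  (L0)  txn=∅  M[L0]=70
step 6: P1: load  L0  ⟶  OS  (L0)  txn=BusRd  M[L0]=70
step 7: P1: load  L0  ⟶  OS  (L0)  txn=∅  M[L0]=70
step 8: P0: store L5 := 93  ⟶  MI  (L5)  txn=BusUpgr  M[L5]=10
step 9: P1: store L1 := 96  ⟶  IM  (L1)  txn=BusRdX  M[L1]=70
step 10: P0: load  L1  ⟶  SO  (L1)  txn=BusRd  M[L1]=70
step 11: P0: load  L5  ⟶  MI  (L5)  txn=∅  M[L5]=10
step 12: P1: store L0 := 91  ⟶  IM  (L0)  txn=BusUpgr+Flush  M[L0]=36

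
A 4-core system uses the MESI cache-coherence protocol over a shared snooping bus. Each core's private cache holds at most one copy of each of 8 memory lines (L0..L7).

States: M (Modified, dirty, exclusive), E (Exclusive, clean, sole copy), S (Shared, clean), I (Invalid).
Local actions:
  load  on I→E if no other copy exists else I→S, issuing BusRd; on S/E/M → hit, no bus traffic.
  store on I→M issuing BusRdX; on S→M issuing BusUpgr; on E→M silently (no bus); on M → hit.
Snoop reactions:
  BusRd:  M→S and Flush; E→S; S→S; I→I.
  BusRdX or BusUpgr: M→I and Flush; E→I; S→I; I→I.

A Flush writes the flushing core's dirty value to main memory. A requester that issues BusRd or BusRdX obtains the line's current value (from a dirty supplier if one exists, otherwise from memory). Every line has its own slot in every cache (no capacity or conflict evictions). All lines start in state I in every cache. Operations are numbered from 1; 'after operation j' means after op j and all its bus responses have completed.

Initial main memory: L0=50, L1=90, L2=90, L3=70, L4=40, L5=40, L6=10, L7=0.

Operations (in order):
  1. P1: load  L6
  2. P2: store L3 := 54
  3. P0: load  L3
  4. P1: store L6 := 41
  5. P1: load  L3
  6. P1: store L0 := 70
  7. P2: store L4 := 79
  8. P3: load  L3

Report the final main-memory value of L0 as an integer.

  op1 P1: load  L6 → I/E/I/I on L6; bus BusRd; mem=10
  op2 P2: store L3 := 54 → I/I/M/I on L3; bus BusRdX; mem=70
  op3 P0: load  L3 → S/I/S/I on L3; bus BusRd Flush; mem=54
  op4 P1: store L6 := 41 → I/M/I/I on L6; bus (none); mem=10
  op5 P1: load  L3 → S/S/S/I on L3; bus BusRd; mem=54
  op6 P1: store L0 := 70 → I/M/I/I on L0; bus BusRdX; mem=50
  op7 P2: store L4 := 79 → I/I/M/I on L4; bus BusRdX; mem=40
  op8 P3: load  L3 → S/S/S/S on L3; bus BusRd; mem=54

memory[L0] = 50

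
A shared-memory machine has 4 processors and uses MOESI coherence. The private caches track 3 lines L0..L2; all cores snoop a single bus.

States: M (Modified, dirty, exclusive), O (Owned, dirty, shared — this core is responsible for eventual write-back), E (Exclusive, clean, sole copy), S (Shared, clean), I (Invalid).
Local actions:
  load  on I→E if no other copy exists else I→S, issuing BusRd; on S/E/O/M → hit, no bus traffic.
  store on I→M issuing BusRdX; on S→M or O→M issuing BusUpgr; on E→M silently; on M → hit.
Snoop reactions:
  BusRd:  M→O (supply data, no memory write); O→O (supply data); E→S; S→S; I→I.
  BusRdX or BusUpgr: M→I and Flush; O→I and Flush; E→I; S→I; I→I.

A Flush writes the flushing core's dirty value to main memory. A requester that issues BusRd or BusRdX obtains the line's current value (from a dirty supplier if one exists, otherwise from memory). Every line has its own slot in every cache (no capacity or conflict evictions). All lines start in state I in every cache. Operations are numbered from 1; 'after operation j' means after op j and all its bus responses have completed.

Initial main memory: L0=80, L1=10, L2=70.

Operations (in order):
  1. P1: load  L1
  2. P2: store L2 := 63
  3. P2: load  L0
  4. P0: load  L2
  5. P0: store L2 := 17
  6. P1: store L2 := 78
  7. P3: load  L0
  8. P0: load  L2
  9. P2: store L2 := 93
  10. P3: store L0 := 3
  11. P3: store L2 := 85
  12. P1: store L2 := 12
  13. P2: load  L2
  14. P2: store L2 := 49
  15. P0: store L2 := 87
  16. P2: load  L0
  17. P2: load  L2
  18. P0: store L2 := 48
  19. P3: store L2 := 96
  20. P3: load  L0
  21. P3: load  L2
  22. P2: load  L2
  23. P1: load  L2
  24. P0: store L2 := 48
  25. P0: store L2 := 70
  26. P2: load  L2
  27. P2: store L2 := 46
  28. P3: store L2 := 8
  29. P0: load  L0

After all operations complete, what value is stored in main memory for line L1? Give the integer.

1. P1: load  L1  bus=[BusRd]  L1: P0=I P1=E P2=I P3=I  mem[L1]=10
2. P2: store L2 := 63  bus=[BusRdX]  L2: P0=I P1=I P2=M P3=I  mem[L2]=70
3. P2: load  L0  bus=[BusRd]  L0: P0=I P1=I P2=E P3=I  mem[L0]=80
4. P0: load  L2  bus=[BusRd]  L2: P0=S P1=I P2=O P3=I  mem[L2]=70
5. P0: store L2 := 17  bus=[BusUpgr,Flush]  L2: P0=M P1=I P2=I P3=I  mem[L2]=63
6. P1: store L2 := 78  bus=[BusRdX,Flush]  L2: P0=I P1=M P2=I P3=I  mem[L2]=17
7. P3: load  L0  bus=[BusRd]  L0: P0=I P1=I P2=S P3=S  mem[L0]=80
8. P0: load  L2  bus=[BusRd]  L2: P0=S P1=O P2=I P3=I  mem[L2]=17
9. P2: store L2 := 93  bus=[BusRdX,Flush]  L2: P0=I P1=I P2=M P3=I  mem[L2]=78
10. P3: store L0 := 3  bus=[BusUpgr]  L0: P0=I P1=I P2=I P3=M  mem[L0]=80
11. P3: store L2 := 85  bus=[BusRdX,Flush]  L2: P0=I P1=I P2=I P3=M  mem[L2]=93
12. P1: store L2 := 12  bus=[BusRdX,Flush]  L2: P0=I P1=M P2=I P3=I  mem[L2]=85
13. P2: load  L2  bus=[BusRd]  L2: P0=I P1=O P2=S P3=I  mem[L2]=85
14. P2: store L2 := 49  bus=[BusUpgr,Flush]  L2: P0=I P1=I P2=M P3=I  mem[L2]=12
15. P0: store L2 := 87  bus=[BusRdX,Flush]  L2: P0=M P1=I P2=I P3=I  mem[L2]=49
16. P2: load  L0  bus=[BusRd]  L0: P0=I P1=I P2=S P3=O  mem[L0]=80
17. P2: load  L2  bus=[BusRd]  L2: P0=O P1=I P2=S P3=I  mem[L2]=49
18. P0: store L2 := 48  bus=[BusUpgr]  L2: P0=M P1=I P2=I P3=I  mem[L2]=49
19. P3: store L2 := 96  bus=[BusRdX,Flush]  L2: P0=I P1=I P2=I P3=M  mem[L2]=48
20. P3: load  L0  bus=[-]  L0: P0=I P1=I P2=S P3=O  mem[L0]=80
21. P3: load  L2  bus=[-]  L2: P0=I P1=I P2=I P3=M  mem[L2]=48
22. P2: load  L2  bus=[BusRd]  L2: P0=I P1=I P2=S P3=O  mem[L2]=48
23. P1: load  L2  bus=[BusRd]  L2: P0=I P1=S P2=S P3=O  mem[L2]=48
24. P0: store L2 := 48  bus=[BusRdX,Flush]  L2: P0=M P1=I P2=I P3=I  mem[L2]=96
25. P0: store L2 := 70  bus=[-]  L2: P0=M P1=I P2=I P3=I  mem[L2]=96
26. P2: load  L2  bus=[BusRd]  L2: P0=O P1=I P2=S P3=I  mem[L2]=96
27. P2: store L2 := 46  bus=[BusUpgr,Flush]  L2: P0=I P1=I P2=M P3=I  mem[L2]=70
28. P3: store L2 := 8  bus=[BusRdX,Flush]  L2: P0=I P1=I P2=I P3=M  mem[L2]=46
29. P0: load  L0  bus=[BusRd]  L0: P0=S P1=I P2=S P3=O  mem[L0]=80

memory[L1] = 10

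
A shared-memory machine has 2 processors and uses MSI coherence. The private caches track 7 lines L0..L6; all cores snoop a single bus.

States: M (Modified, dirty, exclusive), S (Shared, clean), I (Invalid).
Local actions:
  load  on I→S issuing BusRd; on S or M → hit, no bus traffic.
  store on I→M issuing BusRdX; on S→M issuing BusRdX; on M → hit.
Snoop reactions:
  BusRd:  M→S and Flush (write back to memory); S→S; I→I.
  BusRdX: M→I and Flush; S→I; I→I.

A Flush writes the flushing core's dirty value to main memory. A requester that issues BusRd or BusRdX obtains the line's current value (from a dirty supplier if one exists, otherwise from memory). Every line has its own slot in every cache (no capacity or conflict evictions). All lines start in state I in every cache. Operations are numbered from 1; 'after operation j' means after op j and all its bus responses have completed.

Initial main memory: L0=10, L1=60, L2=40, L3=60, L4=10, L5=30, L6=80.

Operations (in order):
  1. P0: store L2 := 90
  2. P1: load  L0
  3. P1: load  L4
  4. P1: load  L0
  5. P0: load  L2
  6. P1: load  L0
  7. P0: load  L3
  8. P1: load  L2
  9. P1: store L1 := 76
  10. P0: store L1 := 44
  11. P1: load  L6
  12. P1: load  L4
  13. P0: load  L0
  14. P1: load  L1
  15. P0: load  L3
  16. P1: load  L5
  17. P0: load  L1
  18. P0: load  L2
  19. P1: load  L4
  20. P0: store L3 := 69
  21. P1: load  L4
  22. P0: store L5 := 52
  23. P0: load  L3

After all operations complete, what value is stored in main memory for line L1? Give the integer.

[1] P0: store L2 := 90 | P0:M(90), P1:I | bus: BusRdX
[2] P1: load  L0 | P0:I, P1:S(10) | bus: BusRd
[3] P1: load  L4 | P0:I, P1:S(10) | bus: BusRd
[4] P1: load  L0 | P0:I, P1:S(10) | bus: none
[5] P0: load  L2 | P0:M(90), P1:I | bus: none
[6] P1: load  L0 | P0:I, P1:S(10) | bus: none
[7] P0: load  L3 | P0:S(60), P1:I | bus: BusRd
[8] P1: load  L2 | P0:S(90), P1:S(90) | bus: BusRd,Flush
[9] P1: store L1 := 76 | P0:I, P1:M(76) | bus: BusRdX
[10] P0: store L1 := 44 | P0:M(44), P1:I | bus: BusRdX,Flush
[11] P1: load  L6 | P0:I, P1:S(80) | bus: BusRd
[12] P1: load  L4 | P0:I, P1:S(10) | bus: none
[13] P0: load  L0 | P0:S(10), P1:S(10) | bus: BusRd
[14] P1: load  L1 | P0:S(44), P1:S(44) | bus: BusRd,Flush
[15] P0: load  L3 | P0:S(60), P1:I | bus: none
[16] P1: load  L5 | P0:I, P1:S(30) | bus: BusRd
[17] P0: load  L1 | P0:S(44), P1:S(44) | bus: none
[18] P0: load  L2 | P0:S(90), P1:S(90) | bus: none
[19] P1: load  L4 | P0:I, P1:S(10) | bus: none
[20] P0: store L3 := 69 | P0:M(69), P1:I | bus: BusRdX
[21] P1: load  L4 | P0:I, P1:S(10) | bus: none
[22] P0: store L5 := 52 | P0:M(52), P1:I | bus: BusRdX
[23] P0: load  L3 | P0:M(69), P1:I | bus: none

memory[L1] = 44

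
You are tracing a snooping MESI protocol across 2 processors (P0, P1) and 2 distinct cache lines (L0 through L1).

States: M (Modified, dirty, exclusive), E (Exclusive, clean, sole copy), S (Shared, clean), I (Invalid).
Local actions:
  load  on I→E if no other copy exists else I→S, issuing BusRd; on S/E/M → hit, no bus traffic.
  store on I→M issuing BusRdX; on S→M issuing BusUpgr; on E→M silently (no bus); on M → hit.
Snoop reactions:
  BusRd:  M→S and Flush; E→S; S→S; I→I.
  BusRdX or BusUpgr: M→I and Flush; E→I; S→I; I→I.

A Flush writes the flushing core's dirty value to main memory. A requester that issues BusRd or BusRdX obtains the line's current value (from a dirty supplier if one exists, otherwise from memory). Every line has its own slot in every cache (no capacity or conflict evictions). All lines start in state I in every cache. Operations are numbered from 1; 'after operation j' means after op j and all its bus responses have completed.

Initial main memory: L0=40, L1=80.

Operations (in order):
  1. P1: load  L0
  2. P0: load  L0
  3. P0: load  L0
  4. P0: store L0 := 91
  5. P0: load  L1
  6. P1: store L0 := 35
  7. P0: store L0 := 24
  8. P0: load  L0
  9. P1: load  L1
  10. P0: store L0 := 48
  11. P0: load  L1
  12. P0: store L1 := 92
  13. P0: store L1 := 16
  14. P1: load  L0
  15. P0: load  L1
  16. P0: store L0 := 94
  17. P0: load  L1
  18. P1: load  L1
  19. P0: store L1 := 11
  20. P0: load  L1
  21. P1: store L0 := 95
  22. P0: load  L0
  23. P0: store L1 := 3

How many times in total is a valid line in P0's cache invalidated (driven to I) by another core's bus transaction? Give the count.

invalidations = 2

[1] P1: load  L0 | P0:I, P1:E(40) | bus: BusRd
[2] P0: load  L0 | P0:S(40), P1:S(40) | bus: BusRd
[3] P0: load  L0 | P0:S(40), P1:S(40) | bus: none
[4] P0: store L0 := 91 | P0:M(91), P1:I | bus: BusUpgr
[5] P0: load  L1 | P0:E(80), P1:I | bus: BusRd
[6] P1: store L0 := 35 | P0:I, P1:M(35) | bus: BusRdX,Flush
[7] P0: store L0 := 24 | P0:M(24), P1:I | bus: BusRdX,Flush
[8] P0: load  L0 | P0:M(24), P1:I | bus: none
[9] P1: load  L1 | P0:S(80), P1:S(80) | bus: BusRd
[10] P0: store L0 := 48 | P0:M(48), P1:I | bus: none
[11] P0: load  L1 | P0:S(80), P1:S(80) | bus: none
[12] P0: store L1 := 92 | P0:M(92), P1:I | bus: BusUpgr
[13] P0: store L1 := 16 | P0:M(16), P1:I | bus: none
[14] P1: load  L0 | P0:S(48), P1:S(48) | bus: BusRd,Flush
[15] P0: load  L1 | P0:M(16), P1:I | bus: none
[16] P0: store L0 := 94 | P0:M(94), P1:I | bus: BusUpgr
[17] P0: load  L1 | P0:M(16), P1:I | bus: none
[18] P1: load  L1 | P0:S(16), P1:S(16) | bus: BusRd,Flush
[19] P0: store L1 := 11 | P0:M(11), P1:I | bus: BusUpgr
[20] P0: load  L1 | P0:M(11), P1:I | bus: none
[21] P1: store L0 := 95 | P0:I, P1:M(95) | bus: BusRdX,Flush
[22] P0: load  L0 | P0:S(95), P1:S(95) | bus: BusRd,Flush
[23] P0: store L1 := 3 | P0:M(3), P1:I | bus: none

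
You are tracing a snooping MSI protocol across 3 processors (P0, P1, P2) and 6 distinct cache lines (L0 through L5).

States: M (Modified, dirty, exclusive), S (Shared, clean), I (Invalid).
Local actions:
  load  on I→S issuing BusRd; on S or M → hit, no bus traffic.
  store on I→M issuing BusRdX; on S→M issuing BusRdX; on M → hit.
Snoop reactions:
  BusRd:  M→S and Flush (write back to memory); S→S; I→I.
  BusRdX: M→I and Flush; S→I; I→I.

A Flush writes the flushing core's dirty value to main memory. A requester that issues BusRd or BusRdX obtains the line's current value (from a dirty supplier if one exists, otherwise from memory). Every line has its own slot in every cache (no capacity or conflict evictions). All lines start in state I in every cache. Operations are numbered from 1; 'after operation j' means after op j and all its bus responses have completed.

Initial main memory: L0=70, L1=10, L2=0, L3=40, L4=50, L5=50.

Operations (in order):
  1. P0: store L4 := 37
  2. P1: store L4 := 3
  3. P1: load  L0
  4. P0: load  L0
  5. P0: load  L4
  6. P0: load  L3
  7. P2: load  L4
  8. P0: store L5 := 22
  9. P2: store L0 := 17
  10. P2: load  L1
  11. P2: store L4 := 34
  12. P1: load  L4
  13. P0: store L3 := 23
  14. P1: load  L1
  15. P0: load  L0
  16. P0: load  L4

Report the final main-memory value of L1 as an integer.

step 1: P0: store L4 := 37  ⟶  MII  (L4)  txn=BusRdX  M[L4]=50
step 2: P1: store L4 := 3  ⟶  IMI  (L4)  txn=BusRdX+Flush  M[L4]=37
step 3: P1: load  L0  ⟶  ISI  (L0)  txn=BusRd  M[L0]=70
step 4: P0: load  L0  ⟶  SSI  (L0)  txn=BusRd  M[L0]=70
step 5: P0: load  L4  ⟶  SSI  (L4)  txn=BusRd+Flush  M[L4]=3
step 6: P0: load  L3  ⟶  SII  (L3)  txn=BusRd  M[L3]=40
step 7: P2: load  L4  ⟶  SSS  (L4)  txn=BusRd  M[L4]=3
step 8: P0: store L5 := 22  ⟶  MII  (L5)  txn=BusRdX  M[L5]=50
step 9: P2: store L0 := 17  ⟶  IIM  (L0)  txn=BusRdX  M[L0]=70
step 10: P2: load  L1  ⟶  IIS  (L1)  txn=BusRd  M[L1]=10
step 11: P2: store L4 := 34  ⟶  IIM  (L4)  txn=BusRdX  M[L4]=3
step 12: P1: load  L4  ⟶  ISS  (L4)  txn=BusRd+Flush  M[L4]=34
step 13: P0: store L3 := 23  ⟶  MII  (L3)  txn=BusRdX  M[L3]=40
step 14: P1: load  L1  ⟶  ISS  (L1)  txn=BusRd  M[L1]=10
step 15: P0: load  L0  ⟶  SIS  (L0)  txn=BusRd+Flush  M[L0]=17
step 16: P0: load  L4  ⟶  SSS  (L4)  txn=BusRd  M[L4]=34

memory[L1] = 10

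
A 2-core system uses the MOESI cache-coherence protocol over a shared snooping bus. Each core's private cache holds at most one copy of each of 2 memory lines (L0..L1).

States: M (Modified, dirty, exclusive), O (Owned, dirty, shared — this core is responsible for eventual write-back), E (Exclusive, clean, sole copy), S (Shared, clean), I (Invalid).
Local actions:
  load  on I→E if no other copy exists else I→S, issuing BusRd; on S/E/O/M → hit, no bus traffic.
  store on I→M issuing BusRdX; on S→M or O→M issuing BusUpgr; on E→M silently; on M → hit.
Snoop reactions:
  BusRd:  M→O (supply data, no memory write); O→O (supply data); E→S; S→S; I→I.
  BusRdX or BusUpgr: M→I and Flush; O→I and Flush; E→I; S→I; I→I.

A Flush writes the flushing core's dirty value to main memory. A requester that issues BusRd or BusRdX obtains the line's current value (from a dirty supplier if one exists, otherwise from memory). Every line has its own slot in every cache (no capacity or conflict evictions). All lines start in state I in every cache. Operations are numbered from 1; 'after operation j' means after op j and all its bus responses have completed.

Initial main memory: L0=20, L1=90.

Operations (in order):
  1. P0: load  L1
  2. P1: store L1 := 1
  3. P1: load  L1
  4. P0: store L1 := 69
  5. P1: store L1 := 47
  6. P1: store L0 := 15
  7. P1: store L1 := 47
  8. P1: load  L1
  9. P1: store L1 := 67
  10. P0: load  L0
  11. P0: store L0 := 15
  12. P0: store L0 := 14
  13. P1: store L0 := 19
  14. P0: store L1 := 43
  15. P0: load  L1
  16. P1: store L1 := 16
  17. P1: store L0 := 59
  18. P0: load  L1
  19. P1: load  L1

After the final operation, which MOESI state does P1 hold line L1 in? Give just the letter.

state = O

  op1 P0: load  L1 → E/I on L1; bus BusRd; mem=90
  op2 P1: store L1 := 1 → I/M on L1; bus BusRdX; mem=90
  op3 P1: load  L1 → I/M on L1; bus (none); mem=90
  op4 P0: store L1 := 69 → M/I on L1; bus BusRdX Flush; mem=1
  op5 P1: store L1 := 47 → I/M on L1; bus BusRdX Flush; mem=69
  op6 P1: store L0 := 15 → I/M on L0; bus BusRdX; mem=20
  op7 P1: store L1 := 47 → I/M on L1; bus (none); mem=69
  op8 P1: load  L1 → I/M on L1; bus (none); mem=69
  op9 P1: store L1 := 67 → I/M on L1; bus (none); mem=69
  op10 P0: load  L0 → S/O on L0; bus BusRd; mem=20
  op11 P0: store L0 := 15 → M/I on L0; bus BusUpgr Flush; mem=15
  op12 P0: store L0 := 14 → M/I on L0; bus (none); mem=15
  op13 P1: store L0 := 19 → I/M on L0; bus BusRdX Flush; mem=14
  op14 P0: store L1 := 43 → M/I on L1; bus BusRdX Flush; mem=67
  op15 P0: load  L1 → M/I on L1; bus (none); mem=67
  op16 P1: store L1 := 16 → I/M on L1; bus BusRdX Flush; mem=43
  op17 P1: store L0 := 59 → I/M on L0; bus (none); mem=14
  op18 P0: load  L1 → S/O on L1; bus BusRd; mem=43
  op19 P1: load  L1 → S/O on L1; bus (none); mem=43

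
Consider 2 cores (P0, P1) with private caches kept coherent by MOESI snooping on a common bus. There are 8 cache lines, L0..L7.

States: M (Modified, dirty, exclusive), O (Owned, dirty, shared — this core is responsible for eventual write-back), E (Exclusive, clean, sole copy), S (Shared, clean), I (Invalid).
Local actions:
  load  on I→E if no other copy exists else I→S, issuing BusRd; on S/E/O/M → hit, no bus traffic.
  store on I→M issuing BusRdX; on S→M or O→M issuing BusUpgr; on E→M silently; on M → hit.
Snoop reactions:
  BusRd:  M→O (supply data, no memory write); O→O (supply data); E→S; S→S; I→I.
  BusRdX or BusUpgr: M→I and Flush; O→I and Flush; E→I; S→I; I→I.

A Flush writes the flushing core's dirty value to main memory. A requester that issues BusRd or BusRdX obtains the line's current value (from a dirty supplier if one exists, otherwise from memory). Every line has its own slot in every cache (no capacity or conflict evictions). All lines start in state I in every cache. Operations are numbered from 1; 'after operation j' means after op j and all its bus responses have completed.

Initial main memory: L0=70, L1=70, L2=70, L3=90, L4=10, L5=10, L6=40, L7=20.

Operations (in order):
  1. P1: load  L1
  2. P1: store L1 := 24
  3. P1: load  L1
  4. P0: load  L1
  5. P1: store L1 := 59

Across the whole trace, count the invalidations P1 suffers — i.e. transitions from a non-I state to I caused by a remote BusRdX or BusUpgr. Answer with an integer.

1. P1: load  L1  bus=[BusRd]  L1: P0=I P1=E  mem[L1]=70
2. P1: store L1 := 24  bus=[-]  L1: P0=I P1=M  mem[L1]=70
3. P1: load  L1  bus=[-]  L1: P0=I P1=M  mem[L1]=70
4. P0: load  L1  bus=[BusRd]  L1: P0=S P1=O  mem[L1]=70
5. P1: store L1 := 59  bus=[BusUpgr]  L1: P0=I P1=M  mem[L1]=70

invalidations = 0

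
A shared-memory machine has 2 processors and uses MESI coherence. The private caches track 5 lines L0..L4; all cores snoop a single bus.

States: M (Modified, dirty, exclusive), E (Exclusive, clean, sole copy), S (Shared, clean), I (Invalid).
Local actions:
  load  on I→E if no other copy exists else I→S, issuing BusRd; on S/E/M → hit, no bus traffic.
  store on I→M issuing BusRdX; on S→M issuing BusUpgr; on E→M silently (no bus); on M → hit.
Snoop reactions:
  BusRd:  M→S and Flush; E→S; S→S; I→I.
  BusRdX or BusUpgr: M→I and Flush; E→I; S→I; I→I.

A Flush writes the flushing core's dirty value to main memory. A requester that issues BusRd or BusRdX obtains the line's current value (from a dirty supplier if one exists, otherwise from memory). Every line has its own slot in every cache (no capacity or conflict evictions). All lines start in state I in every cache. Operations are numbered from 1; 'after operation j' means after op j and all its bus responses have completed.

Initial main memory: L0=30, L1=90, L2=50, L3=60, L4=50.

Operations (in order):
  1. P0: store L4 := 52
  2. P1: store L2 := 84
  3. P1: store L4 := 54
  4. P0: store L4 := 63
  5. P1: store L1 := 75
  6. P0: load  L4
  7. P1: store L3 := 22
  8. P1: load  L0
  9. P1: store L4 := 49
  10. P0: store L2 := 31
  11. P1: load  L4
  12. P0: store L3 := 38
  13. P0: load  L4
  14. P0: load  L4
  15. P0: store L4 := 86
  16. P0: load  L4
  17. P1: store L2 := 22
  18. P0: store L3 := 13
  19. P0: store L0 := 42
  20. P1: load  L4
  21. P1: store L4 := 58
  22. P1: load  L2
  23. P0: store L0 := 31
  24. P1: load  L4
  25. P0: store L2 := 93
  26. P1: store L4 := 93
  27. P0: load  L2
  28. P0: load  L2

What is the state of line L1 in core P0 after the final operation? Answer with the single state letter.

state = I

step 1: P0: store L4 := 52  ⟶  MI  (L4)  txn=BusRdX  M[L4]=50
step 2: P1: store L2 := 84  ⟶  IM  (L2)  txn=BusRdX  M[L2]=50
step 3: P1: store L4 := 54  ⟶  IM  (L4)  txn=BusRdX+Flush  M[L4]=52
step 4: P0: store L4 := 63  ⟶  MI  (L4)  txn=BusRdX+Flush  M[L4]=54
step 5: P1: store L1 := 75  ⟶  IM  (L1)  txn=BusRdX  M[L1]=90
step 6: P0: load  L4  ⟶  MI  (L4)  txn=∅  M[L4]=54
step 7: P1: store L3 := 22  ⟶  IM  (L3)  txn=BusRdX  M[L3]=60
step 8: P1: load  L0  ⟶  IE  (L0)  txn=BusRd  M[L0]=30
step 9: P1: store L4 := 49  ⟶  IM  (L4)  txn=BusRdX+Flush  M[L4]=63
step 10: P0: store L2 := 31  ⟶  MI  (L2)  txn=BusRdX+Flush  M[L2]=84
step 11: P1: load  L4  ⟶  IM  (L4)  txn=∅  M[L4]=63
step 12: P0: store L3 := 38  ⟶  MI  (L3)  txn=BusRdX+Flush  M[L3]=22
step 13: P0: load  L4  ⟶  SS  (L4)  txn=BusRd+Flush  M[L4]=49
step 14: P0: load  L4  ⟶  SS  (L4)  txn=∅  M[L4]=49
step 15: P0: store L4 := 86  ⟶  MI  (L4)  txn=BusUpgr  M[L4]=49
step 16: P0: load  L4  ⟶  MI  (L4)  txn=∅  M[L4]=49
step 17: P1: store L2 := 22  ⟶  IM  (L2)  txn=BusRdX+Flush  M[L2]=31
step 18: P0: store L3 := 13  ⟶  MI  (L3)  txn=∅  M[L3]=22
step 19: P0: store L0 := 42  ⟶  MI  (L0)  txn=BusRdX  M[L0]=30
step 20: P1: load  L4  ⟶  SS  (L4)  txn=BusRd+Flush  M[L4]=86
step 21: P1: store L4 := 58  ⟶  IM  (L4)  txn=BusUpgr  M[L4]=86
step 22: P1: load  L2  ⟶  IM  (L2)  txn=∅  M[L2]=31
step 23: P0: store L0 := 31  ⟶  MI  (L0)  txn=∅  M[L0]=30
step 24: P1: load  L4  ⟶  IM  (L4)  txn=∅  M[L4]=86
step 25: P0: store L2 := 93  ⟶  MI  (L2)  txn=BusRdX+Flush  M[L2]=22
step 26: P1: store L4 := 93  ⟶  IM  (L4)  txn=∅  M[L4]=86
step 27: P0: load  L2  ⟶  MI  (L2)  txn=∅  M[L2]=22
step 28: P0: load  L2  ⟶  MI  (L2)  txn=∅  M[L2]=22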